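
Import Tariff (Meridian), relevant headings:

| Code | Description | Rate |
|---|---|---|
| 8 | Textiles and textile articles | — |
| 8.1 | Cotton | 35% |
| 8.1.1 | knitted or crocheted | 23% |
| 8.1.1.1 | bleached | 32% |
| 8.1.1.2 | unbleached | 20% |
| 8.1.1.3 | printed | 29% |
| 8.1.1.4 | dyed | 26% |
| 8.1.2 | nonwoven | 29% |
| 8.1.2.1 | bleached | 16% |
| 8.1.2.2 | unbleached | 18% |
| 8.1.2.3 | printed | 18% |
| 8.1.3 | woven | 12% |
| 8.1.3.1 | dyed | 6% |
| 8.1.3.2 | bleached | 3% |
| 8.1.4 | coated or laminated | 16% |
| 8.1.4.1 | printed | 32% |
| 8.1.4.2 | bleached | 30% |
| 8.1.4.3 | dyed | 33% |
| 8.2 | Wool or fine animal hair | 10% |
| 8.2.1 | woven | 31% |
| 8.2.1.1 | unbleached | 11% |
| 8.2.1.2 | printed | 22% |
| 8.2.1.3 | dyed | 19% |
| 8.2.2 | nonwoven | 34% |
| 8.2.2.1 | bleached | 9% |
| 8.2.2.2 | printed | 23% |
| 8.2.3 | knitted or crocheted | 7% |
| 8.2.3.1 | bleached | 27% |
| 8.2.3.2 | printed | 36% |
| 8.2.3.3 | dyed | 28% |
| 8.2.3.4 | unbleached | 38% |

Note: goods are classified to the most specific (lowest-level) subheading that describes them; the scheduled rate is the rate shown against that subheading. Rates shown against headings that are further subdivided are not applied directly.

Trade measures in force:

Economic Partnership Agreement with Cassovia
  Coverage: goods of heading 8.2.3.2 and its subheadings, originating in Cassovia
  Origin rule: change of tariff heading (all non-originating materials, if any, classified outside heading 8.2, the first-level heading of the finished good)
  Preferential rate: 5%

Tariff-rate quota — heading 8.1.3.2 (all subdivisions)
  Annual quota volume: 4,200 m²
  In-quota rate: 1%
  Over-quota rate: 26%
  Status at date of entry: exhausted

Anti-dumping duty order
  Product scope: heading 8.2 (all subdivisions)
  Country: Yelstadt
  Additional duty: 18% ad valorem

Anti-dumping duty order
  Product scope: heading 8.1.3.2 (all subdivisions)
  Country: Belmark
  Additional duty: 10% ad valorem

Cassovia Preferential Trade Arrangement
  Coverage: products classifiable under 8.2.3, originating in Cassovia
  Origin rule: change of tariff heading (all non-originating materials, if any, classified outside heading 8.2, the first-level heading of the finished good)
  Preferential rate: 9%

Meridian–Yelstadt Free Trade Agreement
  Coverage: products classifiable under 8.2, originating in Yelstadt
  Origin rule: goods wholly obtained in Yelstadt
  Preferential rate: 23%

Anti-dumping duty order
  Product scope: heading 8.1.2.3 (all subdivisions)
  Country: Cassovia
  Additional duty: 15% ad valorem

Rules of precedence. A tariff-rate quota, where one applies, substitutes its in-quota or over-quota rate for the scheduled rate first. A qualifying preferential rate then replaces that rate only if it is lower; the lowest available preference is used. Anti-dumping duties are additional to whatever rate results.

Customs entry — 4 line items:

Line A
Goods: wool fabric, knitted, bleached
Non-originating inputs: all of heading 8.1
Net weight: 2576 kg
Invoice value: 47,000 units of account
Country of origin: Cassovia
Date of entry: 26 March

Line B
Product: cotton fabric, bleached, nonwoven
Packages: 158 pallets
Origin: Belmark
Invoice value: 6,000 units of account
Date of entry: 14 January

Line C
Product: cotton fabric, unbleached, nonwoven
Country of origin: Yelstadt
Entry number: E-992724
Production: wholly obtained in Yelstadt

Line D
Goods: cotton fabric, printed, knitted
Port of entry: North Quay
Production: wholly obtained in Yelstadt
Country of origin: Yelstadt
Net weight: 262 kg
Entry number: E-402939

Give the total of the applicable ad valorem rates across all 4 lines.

Line A: wool → 8.2; knitted → 8.2.3; bleached → 8.2.3.1. Scheduled 27%. Cassovia agreement on 8.2.3.2: 8.2.3.1 not covered; Cassovia agreement on 8.2.3: CTH met → 9% available; preferential 9%. → 9%.
Line B: cotton → 8.1; nonwoven → 8.1.2; bleached → 8.1.2.1. Scheduled 16%. No special measure applies. → 16%.
Line C: cotton → 8.1; nonwoven → 8.1.2; unbleached → 8.1.2.2. Scheduled 18%. Yelstadt agreement on 8.2: 8.1.2.2 not covered. → 18%.
Line D: cotton → 8.1; knitted → 8.1.1; printed → 8.1.1.3. Scheduled 29%. Yelstadt agreement on 8.2: 8.1.1.3 not covered. → 29%.
Sum: 9% + 16% + 18% + 29% = 72%.

72%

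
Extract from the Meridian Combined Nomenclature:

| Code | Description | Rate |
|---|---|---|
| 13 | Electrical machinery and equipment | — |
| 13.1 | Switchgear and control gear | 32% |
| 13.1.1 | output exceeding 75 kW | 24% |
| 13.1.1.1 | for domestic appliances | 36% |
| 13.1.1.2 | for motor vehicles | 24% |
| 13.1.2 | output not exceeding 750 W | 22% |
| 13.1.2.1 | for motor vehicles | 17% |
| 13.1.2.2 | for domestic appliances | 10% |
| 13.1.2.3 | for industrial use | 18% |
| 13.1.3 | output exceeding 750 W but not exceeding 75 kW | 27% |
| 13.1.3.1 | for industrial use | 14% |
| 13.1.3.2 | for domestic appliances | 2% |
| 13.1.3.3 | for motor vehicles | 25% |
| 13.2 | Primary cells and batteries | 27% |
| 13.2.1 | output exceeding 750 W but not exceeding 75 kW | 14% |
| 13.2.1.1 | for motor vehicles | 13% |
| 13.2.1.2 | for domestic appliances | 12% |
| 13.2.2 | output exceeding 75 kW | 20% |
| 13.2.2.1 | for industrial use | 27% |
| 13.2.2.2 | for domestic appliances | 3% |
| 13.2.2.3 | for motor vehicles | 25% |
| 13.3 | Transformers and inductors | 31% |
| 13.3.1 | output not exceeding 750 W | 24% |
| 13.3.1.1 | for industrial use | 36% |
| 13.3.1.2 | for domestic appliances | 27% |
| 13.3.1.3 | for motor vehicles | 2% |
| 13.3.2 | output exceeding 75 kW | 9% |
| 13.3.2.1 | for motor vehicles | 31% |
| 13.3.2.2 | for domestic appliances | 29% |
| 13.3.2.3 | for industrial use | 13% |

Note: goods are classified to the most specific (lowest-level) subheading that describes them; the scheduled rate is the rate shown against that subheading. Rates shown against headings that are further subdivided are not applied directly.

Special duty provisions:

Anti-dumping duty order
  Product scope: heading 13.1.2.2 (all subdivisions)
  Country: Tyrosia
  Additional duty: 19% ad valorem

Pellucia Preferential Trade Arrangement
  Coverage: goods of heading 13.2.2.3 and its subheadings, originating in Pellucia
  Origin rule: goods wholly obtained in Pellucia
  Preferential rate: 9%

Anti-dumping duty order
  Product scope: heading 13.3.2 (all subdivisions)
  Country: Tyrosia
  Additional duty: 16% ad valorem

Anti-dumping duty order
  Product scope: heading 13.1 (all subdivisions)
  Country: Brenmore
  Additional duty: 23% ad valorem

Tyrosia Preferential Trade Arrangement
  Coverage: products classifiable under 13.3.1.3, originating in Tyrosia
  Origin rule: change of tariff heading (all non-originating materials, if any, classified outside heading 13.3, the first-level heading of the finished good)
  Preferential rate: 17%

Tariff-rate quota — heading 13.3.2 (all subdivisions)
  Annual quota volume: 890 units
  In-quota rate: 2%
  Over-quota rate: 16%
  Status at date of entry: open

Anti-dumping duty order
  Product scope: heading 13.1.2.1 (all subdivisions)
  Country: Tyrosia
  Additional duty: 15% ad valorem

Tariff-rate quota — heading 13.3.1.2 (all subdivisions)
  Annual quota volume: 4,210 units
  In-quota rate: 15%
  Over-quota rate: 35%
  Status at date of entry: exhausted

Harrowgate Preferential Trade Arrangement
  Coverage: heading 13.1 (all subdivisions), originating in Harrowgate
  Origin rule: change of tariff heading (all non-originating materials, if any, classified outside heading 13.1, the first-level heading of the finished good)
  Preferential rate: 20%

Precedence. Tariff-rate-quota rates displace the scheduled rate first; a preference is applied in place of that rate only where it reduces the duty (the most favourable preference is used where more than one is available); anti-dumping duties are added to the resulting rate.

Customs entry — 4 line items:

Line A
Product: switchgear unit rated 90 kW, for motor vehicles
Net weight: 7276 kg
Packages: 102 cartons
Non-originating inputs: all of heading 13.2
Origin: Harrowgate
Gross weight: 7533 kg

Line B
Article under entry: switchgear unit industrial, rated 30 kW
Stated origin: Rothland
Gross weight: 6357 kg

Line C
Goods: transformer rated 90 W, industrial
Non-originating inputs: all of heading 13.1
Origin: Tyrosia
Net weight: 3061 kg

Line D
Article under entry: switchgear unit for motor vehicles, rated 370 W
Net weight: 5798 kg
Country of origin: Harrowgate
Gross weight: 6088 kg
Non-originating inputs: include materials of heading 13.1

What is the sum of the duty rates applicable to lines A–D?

87%

Line A: switchgear unit → 13.1; rated 90 kW → 13.1.1; for motor vehicles → 13.1.1.2. Scheduled 24%. Harrowgate agreement on 13.1: CTH met → 20% available; preferential 20%. → 20%.
Line B: switchgear unit → 13.1; rated 30 kW → 13.1.3; industrial → 13.1.3.1. Scheduled 14%. No special measure applies. → 14%.
Line C: transformer → 13.3; rated 90 W → 13.3.1; industrial → 13.3.1.1. Scheduled 36%. Tyrosia agreement on 13.3.1.3: 13.3.1.1 not covered. → 36%.
Line D: switchgear unit → 13.1; rated 370 W → 13.1.2; for motor vehicles → 13.1.2.1. Scheduled 17%. Harrowgate agreement on 13.1: CTH not met. → 17%.
Sum: 20% + 14% + 36% + 17% = 87%.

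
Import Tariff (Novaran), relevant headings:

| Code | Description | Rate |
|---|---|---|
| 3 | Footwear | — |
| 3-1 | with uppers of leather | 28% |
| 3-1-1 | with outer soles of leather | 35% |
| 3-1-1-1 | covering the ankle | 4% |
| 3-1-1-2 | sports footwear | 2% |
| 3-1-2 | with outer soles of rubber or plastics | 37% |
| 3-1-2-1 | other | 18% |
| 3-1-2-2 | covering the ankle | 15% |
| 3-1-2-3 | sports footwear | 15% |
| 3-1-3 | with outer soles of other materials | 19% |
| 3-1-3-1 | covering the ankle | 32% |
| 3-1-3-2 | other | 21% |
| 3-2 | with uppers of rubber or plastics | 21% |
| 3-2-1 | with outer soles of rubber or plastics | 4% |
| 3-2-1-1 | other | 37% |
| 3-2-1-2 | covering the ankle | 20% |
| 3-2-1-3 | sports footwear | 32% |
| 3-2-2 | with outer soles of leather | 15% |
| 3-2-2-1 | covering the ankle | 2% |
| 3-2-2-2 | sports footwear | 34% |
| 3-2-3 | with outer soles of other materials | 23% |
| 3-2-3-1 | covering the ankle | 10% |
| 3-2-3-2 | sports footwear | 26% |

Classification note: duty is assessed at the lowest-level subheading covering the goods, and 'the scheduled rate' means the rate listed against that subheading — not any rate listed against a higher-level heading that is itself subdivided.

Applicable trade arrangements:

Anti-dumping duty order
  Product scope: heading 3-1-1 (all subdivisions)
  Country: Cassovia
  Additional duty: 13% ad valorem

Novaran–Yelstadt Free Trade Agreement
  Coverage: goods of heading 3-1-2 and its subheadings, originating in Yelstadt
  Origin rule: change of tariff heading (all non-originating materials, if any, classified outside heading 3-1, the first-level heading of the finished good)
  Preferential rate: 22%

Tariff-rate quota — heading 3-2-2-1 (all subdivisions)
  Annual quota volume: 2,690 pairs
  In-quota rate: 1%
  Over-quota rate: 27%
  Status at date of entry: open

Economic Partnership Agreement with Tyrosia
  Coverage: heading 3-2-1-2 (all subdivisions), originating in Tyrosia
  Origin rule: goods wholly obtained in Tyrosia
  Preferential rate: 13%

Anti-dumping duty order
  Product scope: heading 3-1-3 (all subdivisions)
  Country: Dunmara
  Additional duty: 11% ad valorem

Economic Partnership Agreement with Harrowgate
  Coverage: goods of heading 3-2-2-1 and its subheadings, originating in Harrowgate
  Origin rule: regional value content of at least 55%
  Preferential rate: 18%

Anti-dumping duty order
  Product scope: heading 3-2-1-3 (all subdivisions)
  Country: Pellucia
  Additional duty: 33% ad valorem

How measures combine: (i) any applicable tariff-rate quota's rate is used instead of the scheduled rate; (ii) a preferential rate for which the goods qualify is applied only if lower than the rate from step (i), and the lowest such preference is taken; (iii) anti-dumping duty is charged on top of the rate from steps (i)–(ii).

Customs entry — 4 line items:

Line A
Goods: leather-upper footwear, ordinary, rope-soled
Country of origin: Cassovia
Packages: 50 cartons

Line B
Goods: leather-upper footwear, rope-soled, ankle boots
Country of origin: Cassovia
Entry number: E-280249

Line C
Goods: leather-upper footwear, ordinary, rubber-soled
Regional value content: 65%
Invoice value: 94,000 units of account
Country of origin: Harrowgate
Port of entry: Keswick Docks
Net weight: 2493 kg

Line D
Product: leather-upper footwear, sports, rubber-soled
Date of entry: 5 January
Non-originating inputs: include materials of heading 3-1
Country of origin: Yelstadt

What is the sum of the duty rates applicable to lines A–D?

Line A: leather-upper → 3-1; rope-soled → 3-1-3; ordinary → 3-1-3-2. Scheduled 21%. No special measure applies. → 21%.
Line B: leather-upper → 3-1; rope-soled → 3-1-3; ankle boots → 3-1-3-1. Scheduled 32%. No special measure applies. → 32%.
Line C: leather-upper → 3-1; rubber-soled → 3-1-2; ordinary → 3-1-2-1. Scheduled 18%. Harrowgate agreement on 3-2-2-1: 3-1-2-1 not covered. → 18%.
Line D: leather-upper → 3-1; rubber-soled → 3-1-2; sports → 3-1-2-3. Scheduled 15%. Yelstadt agreement on 3-1-2: CTH not met. → 15%.
Sum: 21% + 32% + 18% + 15% = 86%.

86%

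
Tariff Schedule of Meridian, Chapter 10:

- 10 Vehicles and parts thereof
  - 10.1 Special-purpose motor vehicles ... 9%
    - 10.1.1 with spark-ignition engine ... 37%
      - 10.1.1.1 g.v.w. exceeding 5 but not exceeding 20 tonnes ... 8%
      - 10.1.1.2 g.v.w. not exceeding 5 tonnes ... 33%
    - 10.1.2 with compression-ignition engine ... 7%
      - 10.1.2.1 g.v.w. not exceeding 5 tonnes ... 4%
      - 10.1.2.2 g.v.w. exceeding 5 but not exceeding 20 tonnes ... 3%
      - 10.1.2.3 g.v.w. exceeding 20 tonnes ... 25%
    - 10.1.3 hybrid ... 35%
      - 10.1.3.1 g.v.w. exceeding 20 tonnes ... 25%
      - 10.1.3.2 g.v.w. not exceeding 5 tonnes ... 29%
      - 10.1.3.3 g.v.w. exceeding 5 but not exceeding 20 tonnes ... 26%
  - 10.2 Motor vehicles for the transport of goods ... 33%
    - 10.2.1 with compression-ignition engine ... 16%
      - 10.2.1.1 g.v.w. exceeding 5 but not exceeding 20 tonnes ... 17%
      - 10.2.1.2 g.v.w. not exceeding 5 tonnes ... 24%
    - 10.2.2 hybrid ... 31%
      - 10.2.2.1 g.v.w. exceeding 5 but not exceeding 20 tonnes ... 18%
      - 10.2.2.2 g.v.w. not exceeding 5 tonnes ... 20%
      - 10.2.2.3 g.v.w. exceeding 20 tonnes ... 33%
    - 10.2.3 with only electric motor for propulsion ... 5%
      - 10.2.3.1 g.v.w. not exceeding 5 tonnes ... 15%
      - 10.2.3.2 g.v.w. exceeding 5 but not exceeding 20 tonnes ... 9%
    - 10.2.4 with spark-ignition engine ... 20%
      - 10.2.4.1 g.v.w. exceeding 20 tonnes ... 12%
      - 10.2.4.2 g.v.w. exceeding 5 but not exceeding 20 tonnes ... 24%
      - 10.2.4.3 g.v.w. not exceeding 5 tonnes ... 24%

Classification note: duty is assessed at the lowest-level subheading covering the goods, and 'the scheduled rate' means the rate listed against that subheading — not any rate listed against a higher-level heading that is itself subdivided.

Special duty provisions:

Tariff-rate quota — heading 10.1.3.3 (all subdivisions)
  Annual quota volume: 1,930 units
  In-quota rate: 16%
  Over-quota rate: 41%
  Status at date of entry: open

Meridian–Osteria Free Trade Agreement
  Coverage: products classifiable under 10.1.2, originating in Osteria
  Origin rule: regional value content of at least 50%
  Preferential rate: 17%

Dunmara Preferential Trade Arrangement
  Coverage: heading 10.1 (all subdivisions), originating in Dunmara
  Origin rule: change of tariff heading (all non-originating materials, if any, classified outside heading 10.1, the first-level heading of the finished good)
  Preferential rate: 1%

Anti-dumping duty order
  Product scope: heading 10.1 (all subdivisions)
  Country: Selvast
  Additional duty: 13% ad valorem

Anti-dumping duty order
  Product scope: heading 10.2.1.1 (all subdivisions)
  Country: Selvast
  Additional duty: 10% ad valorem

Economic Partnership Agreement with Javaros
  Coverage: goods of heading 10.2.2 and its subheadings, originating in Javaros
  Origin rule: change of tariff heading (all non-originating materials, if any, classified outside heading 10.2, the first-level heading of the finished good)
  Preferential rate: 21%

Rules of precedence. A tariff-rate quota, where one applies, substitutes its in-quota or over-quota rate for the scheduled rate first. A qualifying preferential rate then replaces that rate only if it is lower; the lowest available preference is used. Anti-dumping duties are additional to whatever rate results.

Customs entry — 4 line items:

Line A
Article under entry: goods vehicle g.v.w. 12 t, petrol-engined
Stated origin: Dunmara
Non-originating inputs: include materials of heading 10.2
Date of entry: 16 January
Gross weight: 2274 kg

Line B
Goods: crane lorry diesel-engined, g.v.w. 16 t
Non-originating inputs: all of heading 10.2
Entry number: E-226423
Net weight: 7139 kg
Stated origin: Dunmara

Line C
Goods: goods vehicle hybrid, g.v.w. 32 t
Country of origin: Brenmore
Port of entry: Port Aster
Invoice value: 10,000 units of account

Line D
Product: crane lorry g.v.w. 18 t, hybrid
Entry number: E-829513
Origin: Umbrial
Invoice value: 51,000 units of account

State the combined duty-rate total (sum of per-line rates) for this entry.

74%

Line A: goods vehicle → 10.2; petrol-engined → 10.2.4; g.v.w. 12 t → 10.2.4.2. Scheduled 24%. Dunmara agreement on 10.1: 10.2.4.2 not covered. → 24%.
Line B: crane lorry → 10.1; diesel-engined → 10.1.2; g.v.w. 16 t → 10.1.2.2. Scheduled 3%. Dunmara agreement on 10.1: CTH met → 1% available; preferential 1%. → 1%.
Line C: goods vehicle → 10.2; hybrid → 10.2.2; g.v.w. 32 t → 10.2.2.3. Scheduled 33%. No special measure applies. → 33%.
Line D: crane lorry → 10.1; hybrid → 10.1.3; g.v.w. 18 t → 10.1.3.3. Scheduled 26%. quota on 10.1.3.3 open → in-quota 16%. → 16%.
Sum: 24% + 1% + 33% + 16% = 74%.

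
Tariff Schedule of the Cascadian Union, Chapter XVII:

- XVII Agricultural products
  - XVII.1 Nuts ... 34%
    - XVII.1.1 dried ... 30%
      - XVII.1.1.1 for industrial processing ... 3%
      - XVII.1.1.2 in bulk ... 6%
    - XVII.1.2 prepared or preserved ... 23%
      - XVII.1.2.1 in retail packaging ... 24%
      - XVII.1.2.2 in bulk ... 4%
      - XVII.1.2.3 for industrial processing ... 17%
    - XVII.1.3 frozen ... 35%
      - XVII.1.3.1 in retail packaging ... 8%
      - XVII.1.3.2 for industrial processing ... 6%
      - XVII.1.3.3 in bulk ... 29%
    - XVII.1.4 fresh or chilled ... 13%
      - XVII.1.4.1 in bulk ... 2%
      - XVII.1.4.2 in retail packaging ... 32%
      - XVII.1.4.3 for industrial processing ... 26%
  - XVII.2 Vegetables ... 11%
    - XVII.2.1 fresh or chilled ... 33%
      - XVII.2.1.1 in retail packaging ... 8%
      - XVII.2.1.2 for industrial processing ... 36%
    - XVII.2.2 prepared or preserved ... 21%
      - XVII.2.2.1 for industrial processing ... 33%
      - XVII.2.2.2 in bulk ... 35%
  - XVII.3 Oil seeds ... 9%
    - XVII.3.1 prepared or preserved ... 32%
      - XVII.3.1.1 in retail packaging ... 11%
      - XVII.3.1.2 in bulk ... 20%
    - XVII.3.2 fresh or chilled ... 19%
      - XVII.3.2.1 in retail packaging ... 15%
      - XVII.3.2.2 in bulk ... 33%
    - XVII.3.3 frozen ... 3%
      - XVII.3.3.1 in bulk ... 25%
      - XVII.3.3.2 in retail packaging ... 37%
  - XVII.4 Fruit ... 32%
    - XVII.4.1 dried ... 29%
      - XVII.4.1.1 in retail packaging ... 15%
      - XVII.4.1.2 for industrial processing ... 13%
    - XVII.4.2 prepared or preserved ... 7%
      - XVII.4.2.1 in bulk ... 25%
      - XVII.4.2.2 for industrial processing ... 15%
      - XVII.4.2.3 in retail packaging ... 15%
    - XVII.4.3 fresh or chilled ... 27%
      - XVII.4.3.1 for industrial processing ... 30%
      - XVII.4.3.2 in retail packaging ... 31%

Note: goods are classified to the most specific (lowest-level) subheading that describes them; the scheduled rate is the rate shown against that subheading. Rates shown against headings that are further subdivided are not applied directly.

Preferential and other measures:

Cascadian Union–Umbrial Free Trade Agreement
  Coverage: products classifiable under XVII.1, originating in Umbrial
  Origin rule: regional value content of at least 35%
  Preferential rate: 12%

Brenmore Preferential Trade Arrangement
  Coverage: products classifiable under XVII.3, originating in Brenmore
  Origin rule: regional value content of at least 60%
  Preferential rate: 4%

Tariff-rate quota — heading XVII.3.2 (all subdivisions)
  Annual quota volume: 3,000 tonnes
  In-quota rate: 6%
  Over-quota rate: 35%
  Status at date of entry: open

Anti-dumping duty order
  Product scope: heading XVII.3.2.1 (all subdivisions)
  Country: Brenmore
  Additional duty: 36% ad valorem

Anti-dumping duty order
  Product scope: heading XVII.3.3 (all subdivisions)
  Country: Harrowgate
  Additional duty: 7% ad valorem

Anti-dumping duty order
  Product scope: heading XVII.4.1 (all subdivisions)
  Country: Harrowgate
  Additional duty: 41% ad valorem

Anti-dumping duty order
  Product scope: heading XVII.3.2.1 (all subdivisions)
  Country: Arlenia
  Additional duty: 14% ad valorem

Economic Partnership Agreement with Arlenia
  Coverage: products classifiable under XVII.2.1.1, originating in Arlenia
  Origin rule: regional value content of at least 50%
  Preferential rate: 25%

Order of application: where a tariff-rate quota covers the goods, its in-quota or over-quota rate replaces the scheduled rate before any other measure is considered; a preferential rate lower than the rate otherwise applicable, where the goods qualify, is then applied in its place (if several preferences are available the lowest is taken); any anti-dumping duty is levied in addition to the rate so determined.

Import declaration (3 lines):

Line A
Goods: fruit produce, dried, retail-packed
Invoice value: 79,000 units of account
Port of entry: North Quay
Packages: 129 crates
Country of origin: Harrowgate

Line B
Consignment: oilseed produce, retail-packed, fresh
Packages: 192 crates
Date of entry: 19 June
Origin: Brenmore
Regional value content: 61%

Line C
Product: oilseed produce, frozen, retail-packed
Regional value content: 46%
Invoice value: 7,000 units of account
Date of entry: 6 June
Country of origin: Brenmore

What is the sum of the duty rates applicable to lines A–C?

133%

Line A: fruit → XVII.4; dried → XVII.4.1; retail-packed → XVII.4.1.1. Scheduled 15%. anti-dumping (Harrowgate, XVII.4.1): +41%; total 15% + 41% = 56%. → 56%.
Line B: oilseed → XVII.3; fresh → XVII.3.2; retail-packed → XVII.3.2.1. Scheduled 15%. quota on XVII.3.2 open → in-quota 6%; Brenmore agreement on XVII.3: RVC ≥ 60% → 4% available; preferential 4%; anti-dumping (Brenmore, XVII.3.2.1): +36%; total 4% + 36% = 40%. → 40%.
Line C: oilseed → XVII.3; frozen → XVII.3.3; retail-packed → XVII.3.3.2. Scheduled 37%. Brenmore agreement on XVII.3: RVC < 60%. → 37%.
Sum: 56% + 40% + 37% = 133%.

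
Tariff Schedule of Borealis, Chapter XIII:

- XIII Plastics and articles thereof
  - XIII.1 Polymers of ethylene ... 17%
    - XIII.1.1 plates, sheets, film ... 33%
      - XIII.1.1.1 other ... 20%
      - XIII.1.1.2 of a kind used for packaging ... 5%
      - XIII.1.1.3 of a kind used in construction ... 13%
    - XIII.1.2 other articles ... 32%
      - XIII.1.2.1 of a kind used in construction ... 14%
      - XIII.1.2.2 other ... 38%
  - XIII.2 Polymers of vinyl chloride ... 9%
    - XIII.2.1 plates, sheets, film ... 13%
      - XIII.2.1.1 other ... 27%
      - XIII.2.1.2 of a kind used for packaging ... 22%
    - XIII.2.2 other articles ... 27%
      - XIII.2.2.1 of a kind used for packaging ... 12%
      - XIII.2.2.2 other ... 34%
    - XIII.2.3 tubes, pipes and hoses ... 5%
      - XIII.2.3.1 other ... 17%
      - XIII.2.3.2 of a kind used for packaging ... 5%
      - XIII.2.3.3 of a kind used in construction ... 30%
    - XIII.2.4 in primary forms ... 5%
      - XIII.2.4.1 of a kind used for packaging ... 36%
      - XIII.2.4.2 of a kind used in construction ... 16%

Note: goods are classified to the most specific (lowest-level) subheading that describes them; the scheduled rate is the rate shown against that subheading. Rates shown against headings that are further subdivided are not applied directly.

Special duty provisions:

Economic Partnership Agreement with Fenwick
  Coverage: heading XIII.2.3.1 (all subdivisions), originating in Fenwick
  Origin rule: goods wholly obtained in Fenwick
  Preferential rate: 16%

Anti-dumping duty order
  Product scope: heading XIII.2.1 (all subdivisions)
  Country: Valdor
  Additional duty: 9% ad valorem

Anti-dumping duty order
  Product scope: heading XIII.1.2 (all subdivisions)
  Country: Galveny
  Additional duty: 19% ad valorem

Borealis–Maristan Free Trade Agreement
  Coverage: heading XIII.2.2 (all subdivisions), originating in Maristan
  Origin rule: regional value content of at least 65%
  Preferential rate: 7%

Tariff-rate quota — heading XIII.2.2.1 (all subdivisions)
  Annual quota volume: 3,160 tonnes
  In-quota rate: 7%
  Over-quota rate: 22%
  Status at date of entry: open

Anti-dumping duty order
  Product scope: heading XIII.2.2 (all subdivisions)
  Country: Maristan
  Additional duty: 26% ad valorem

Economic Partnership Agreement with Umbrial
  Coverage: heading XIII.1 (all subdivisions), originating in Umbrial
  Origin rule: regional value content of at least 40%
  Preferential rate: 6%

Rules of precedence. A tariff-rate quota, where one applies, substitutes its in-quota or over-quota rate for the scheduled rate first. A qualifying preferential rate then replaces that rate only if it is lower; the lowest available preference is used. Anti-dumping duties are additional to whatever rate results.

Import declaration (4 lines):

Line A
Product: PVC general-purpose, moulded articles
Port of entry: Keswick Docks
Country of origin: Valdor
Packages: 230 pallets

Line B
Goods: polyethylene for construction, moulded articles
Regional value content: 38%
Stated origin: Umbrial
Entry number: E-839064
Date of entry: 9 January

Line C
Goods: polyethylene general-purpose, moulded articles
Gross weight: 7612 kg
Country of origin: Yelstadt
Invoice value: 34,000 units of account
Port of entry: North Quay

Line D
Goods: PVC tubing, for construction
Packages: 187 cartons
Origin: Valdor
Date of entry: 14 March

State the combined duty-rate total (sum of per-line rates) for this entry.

Line A: PVC → XIII.2; moulded articles → XIII.2.2; general-purpose → XIII.2.2.2. Scheduled 34%. No special measure applies. → 34%.
Line B: polyethylene → XIII.1; moulded articles → XIII.1.2; for construction → XIII.1.2.1. Scheduled 14%. Umbrial agreement on XIII.1: RVC < 40%. → 14%.
Line C: polyethylene → XIII.1; moulded articles → XIII.1.2; general-purpose → XIII.1.2.2. Scheduled 38%. No special measure applies. → 38%.
Line D: PVC → XIII.2; tubing → XIII.2.3; for construction → XIII.2.3.3. Scheduled 30%. No special measure applies. → 30%.
Sum: 34% + 14% + 38% + 30% = 116%.

116%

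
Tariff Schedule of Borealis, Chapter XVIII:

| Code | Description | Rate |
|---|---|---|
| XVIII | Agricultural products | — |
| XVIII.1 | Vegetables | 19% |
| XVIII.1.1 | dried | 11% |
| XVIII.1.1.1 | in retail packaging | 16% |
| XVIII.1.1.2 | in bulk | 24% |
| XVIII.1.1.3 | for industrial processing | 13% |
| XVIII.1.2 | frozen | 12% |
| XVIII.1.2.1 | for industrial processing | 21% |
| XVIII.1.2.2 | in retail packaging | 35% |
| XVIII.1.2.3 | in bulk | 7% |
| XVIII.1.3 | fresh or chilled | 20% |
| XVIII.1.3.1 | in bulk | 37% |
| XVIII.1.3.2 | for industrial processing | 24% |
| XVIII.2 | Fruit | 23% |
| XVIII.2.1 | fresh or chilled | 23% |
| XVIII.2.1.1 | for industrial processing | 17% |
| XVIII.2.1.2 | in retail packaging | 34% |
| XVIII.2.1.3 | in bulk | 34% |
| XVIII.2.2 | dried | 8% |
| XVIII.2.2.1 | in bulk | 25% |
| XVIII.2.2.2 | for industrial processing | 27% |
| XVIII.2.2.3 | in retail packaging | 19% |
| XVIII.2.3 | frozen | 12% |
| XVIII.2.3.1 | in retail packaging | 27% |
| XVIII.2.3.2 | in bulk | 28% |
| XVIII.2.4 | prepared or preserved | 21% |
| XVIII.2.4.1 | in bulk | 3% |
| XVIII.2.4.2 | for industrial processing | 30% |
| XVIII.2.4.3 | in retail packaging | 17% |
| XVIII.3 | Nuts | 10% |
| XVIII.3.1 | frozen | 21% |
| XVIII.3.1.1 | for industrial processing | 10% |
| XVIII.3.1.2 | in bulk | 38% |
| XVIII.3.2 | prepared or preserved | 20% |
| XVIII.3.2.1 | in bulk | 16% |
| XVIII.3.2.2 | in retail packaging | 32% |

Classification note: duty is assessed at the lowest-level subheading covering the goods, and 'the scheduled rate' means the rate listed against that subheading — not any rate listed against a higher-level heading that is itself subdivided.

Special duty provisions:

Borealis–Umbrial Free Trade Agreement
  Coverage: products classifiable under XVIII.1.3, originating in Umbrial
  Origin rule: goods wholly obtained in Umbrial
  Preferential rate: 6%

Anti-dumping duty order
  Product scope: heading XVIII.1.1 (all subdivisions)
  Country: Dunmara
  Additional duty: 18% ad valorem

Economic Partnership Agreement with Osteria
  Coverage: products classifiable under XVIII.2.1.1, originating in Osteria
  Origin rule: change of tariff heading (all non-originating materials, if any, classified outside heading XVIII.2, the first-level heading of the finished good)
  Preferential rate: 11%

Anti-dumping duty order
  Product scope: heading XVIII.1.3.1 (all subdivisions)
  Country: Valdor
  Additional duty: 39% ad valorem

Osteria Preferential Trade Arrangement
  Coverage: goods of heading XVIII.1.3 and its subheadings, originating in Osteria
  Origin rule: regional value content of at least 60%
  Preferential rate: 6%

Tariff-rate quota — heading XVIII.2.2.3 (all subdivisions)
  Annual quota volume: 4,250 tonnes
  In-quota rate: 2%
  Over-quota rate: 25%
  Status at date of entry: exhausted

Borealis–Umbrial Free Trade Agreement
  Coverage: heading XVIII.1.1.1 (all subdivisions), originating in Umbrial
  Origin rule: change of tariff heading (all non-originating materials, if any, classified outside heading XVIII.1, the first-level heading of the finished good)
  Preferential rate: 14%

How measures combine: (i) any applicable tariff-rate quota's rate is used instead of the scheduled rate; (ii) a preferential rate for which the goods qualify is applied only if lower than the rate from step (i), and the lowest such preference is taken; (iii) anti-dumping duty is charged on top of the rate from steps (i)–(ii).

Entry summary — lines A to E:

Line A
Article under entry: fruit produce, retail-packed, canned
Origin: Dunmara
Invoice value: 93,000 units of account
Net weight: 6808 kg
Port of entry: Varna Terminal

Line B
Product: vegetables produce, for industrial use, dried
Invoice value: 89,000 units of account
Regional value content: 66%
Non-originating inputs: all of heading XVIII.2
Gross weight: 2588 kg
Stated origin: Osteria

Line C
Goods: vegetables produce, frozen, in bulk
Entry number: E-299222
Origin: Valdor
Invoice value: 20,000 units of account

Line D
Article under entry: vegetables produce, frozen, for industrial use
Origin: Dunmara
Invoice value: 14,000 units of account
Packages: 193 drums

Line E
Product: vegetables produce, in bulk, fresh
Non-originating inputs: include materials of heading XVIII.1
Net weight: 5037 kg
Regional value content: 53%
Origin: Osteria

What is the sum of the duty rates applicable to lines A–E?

95%

Line A: fruit → XVIII.2; canned → XVIII.2.4; retail-packed → XVIII.2.4.3. Scheduled 17%. No special measure applies. → 17%.
Line B: vegetables → XVIII.1; dried → XVIII.1.1; for industrial use → XVIII.1.1.3. Scheduled 13%. Osteria agreement on XVIII.2.1.1: XVIII.1.1.3 not covered; Osteria agreement on XVIII.1.3: XVIII.1.1.3 not covered. → 13%.
Line C: vegetables → XVIII.1; frozen → XVIII.1.2; in bulk → XVIII.1.2.3. Scheduled 7%. No special measure applies. → 7%.
Line D: vegetables → XVIII.1; frozen → XVIII.1.2; for industrial use → XVIII.1.2.1. Scheduled 21%. No special measure applies. → 21%.
Line E: vegetables → XVIII.1; fresh → XVIII.1.3; in bulk → XVIII.1.3.1. Scheduled 37%. Osteria agreement on XVIII.2.1.1: XVIII.1.3.1 not covered; Osteria agreement on XVIII.1.3: RVC < 60%. → 37%.
Sum: 17% + 13% + 7% + 21% + 37% = 95%.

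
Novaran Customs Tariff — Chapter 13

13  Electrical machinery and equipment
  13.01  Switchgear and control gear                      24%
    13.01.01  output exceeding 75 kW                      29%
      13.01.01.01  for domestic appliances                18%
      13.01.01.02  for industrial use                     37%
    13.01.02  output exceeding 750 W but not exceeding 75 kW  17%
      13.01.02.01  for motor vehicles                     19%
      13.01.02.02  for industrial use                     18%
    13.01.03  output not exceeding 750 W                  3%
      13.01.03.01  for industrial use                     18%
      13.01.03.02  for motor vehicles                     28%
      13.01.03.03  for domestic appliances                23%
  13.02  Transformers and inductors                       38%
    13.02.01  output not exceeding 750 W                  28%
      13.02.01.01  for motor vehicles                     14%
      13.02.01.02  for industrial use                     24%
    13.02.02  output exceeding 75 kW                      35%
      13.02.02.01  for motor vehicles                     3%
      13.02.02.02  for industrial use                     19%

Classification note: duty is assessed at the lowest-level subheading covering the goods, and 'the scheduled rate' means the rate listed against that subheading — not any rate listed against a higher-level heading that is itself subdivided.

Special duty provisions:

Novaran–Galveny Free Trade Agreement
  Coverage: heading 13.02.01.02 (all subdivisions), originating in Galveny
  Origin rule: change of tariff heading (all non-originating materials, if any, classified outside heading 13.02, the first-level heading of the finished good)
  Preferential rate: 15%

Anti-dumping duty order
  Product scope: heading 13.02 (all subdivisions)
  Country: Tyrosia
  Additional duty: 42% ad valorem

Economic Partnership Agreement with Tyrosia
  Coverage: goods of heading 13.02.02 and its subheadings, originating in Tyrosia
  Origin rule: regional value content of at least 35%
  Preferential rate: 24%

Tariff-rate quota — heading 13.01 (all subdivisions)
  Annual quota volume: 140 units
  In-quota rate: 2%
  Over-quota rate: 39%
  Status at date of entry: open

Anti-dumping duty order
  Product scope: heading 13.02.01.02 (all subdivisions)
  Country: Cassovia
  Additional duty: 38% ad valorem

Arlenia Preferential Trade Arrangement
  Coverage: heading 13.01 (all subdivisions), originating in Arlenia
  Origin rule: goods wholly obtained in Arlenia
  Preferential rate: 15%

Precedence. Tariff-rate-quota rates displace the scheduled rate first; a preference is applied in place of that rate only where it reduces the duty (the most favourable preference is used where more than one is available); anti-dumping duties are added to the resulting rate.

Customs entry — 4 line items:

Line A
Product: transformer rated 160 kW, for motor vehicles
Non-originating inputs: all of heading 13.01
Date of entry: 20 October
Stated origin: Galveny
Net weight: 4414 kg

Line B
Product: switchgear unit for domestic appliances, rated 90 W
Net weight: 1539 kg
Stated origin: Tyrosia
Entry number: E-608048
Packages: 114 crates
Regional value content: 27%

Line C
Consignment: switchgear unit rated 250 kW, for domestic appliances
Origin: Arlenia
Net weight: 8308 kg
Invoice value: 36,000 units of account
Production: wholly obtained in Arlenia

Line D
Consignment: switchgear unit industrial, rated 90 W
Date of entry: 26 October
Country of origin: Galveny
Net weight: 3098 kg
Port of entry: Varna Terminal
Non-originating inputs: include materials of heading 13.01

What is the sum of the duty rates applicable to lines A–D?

Line A: transformer → 13.02; rated 160 kW → 13.02.02; for motor vehicles → 13.02.02.01. Scheduled 3%. Galveny agreement on 13.02.01.02: 13.02.02.01 not covered. → 3%.
Line B: switchgear unit → 13.01; rated 90 W → 13.01.03; for domestic appliances → 13.01.03.03. Scheduled 23%. quota on 13.01 open → in-quota 2%; Tyrosia agreement on 13.02.02: 13.01.03.03 not covered. → 2%.
Line C: switchgear unit → 13.01; rated 250 kW → 13.01.01; for domestic appliances → 13.01.01.01. Scheduled 18%. quota on 13.01 open → in-quota 2%; Arlenia agreement on 13.01: wholly obtained → 15% available; preference 15% not lower than 2% → no reduction. → 2%.
Line D: switchgear unit → 13.01; rated 90 W → 13.01.03; industrial → 13.01.03.01. Scheduled 18%. quota on 13.01 open → in-quota 2%; Galveny agreement on 13.02.01.02: 13.01.03.01 not covered. → 2%.
Sum: 3% + 2% + 2% + 2% = 9%.

9%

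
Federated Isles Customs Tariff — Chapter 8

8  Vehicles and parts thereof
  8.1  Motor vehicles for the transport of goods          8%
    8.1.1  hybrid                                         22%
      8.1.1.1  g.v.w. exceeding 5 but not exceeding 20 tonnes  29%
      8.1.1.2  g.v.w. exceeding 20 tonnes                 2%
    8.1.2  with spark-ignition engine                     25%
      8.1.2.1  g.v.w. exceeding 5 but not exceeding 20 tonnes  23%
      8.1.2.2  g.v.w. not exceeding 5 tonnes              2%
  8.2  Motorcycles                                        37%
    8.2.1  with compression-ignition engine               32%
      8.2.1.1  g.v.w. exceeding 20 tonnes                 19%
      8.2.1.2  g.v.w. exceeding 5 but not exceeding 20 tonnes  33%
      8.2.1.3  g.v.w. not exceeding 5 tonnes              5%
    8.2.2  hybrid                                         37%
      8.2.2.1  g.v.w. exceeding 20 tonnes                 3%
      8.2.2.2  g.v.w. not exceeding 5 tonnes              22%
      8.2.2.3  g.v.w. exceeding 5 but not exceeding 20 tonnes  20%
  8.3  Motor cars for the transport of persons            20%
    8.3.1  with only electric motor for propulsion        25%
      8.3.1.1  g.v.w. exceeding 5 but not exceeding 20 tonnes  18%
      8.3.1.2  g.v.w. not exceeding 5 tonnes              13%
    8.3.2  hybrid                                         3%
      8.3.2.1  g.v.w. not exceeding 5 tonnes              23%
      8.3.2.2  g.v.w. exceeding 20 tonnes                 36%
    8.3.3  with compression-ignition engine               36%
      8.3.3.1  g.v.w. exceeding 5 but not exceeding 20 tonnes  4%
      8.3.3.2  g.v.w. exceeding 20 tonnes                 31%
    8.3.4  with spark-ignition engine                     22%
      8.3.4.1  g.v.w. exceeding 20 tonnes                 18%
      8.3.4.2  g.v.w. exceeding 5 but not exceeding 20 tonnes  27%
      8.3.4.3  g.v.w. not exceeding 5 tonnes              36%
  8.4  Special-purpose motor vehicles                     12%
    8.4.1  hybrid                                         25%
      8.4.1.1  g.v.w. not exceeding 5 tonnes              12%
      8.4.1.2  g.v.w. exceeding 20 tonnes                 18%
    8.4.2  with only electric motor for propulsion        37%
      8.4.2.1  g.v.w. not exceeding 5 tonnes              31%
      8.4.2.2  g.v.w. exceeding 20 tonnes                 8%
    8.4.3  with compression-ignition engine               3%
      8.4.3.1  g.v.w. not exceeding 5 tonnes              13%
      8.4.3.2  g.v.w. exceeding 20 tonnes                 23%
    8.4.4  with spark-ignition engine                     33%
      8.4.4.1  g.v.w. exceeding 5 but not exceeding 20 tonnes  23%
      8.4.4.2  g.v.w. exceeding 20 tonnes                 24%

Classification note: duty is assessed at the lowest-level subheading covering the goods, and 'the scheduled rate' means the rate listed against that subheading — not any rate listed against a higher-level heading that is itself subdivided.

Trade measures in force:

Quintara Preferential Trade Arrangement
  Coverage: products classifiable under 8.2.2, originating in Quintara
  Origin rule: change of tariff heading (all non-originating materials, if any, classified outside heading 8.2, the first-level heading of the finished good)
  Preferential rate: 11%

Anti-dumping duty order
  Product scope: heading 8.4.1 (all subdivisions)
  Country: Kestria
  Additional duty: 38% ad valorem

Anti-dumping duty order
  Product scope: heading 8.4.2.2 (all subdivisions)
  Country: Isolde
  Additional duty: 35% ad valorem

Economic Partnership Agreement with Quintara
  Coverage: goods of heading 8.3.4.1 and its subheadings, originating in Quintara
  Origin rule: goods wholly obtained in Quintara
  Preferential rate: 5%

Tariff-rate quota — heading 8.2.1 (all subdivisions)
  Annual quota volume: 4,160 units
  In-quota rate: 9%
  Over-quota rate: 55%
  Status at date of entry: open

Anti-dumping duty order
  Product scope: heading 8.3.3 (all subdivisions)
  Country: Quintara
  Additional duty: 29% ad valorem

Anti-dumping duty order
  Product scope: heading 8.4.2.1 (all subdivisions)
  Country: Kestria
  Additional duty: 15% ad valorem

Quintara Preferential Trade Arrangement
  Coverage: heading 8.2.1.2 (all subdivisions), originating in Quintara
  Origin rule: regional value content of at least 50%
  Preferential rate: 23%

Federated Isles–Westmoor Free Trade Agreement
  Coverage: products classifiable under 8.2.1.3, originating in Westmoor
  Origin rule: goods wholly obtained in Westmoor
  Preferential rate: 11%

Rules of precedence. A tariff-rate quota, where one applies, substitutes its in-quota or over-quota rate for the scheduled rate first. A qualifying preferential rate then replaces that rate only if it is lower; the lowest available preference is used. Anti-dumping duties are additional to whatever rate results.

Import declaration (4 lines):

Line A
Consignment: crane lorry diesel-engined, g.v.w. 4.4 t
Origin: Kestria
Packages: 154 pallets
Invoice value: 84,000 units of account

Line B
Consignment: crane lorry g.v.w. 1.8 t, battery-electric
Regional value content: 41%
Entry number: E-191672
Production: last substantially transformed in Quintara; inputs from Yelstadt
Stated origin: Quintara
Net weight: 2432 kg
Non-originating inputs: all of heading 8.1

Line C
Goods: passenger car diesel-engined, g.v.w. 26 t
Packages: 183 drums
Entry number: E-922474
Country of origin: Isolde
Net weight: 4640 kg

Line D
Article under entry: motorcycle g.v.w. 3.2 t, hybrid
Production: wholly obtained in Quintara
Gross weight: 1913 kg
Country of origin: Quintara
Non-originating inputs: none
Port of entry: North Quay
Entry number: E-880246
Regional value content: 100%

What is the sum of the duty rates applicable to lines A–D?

Line A: crane lorry → 8.4; diesel-engined → 8.4.3; g.v.w. 4.4 t → 8.4.3.1. Scheduled 13%. No special measure applies. → 13%.
Line B: crane lorry → 8.4; battery-electric → 8.4.2; g.v.w. 1.8 t → 8.4.2.1. Scheduled 31%. Quintara agreement on 8.2.2: 8.4.2.1 not covered; Quintara agreement on 8.3.4.1: 8.4.2.1 not covered; Quintara agreement on 8.2.1.2: 8.4.2.1 not covered. → 31%.
Line C: passenger car → 8.3; diesel-engined → 8.3.3; g.v.w. 26 t → 8.3.3.2. Scheduled 31%. No special measure applies. → 31%.
Line D: motorcycle → 8.2; hybrid → 8.2.2; g.v.w. 3.2 t → 8.2.2.2. Scheduled 22%. Quintara agreement on 8.2.2: CTH met → 11% available; Quintara agreement on 8.3.4.1: 8.2.2.2 not covered; Quintara agreement on 8.2.1.2: 8.2.2.2 not covered; preferential 11%. → 11%.
Sum: 13% + 31% + 31% + 11% = 86%.

86%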